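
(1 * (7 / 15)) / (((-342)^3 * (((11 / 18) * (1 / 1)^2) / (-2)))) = 7 / 183341070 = 0.00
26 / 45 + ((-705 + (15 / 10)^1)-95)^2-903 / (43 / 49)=114583289 / 180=636573.83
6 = 6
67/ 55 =1.22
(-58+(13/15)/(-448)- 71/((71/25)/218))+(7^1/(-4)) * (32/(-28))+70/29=-1072539257/194880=-5503.59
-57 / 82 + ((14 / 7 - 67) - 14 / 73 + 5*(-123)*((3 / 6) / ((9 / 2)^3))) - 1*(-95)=25.74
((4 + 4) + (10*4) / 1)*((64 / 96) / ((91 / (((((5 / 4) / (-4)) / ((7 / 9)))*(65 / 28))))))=-225 / 686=-0.33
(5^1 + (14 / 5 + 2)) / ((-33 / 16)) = -784 / 165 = -4.75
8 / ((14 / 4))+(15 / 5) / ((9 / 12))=44 / 7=6.29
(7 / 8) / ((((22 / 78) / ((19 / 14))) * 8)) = 741 / 1408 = 0.53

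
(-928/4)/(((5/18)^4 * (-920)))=3044304/71875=42.36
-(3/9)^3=-1/27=-0.04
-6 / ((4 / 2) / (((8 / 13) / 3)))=-0.62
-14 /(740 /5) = -7 /74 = -0.09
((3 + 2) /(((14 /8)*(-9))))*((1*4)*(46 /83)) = -3680 /5229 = -0.70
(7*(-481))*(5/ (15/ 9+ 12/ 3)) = -50505/ 17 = -2970.88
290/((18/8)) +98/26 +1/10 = 155327/1170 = 132.76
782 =782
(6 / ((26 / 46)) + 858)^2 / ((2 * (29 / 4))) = 255018528 / 4901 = 52033.98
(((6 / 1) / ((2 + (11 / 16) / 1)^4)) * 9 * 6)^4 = 203282392447840896882957090816 / 136614025729312093462315201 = 1488.01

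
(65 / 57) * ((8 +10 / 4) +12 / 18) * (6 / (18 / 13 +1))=56615 / 1767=32.04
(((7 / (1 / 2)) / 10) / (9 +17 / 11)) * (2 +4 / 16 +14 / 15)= 14707 / 34800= 0.42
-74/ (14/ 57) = -2109/ 7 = -301.29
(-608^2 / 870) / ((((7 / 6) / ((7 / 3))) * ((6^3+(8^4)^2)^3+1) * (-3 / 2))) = 739328 / 6162926289708702501067545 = 0.00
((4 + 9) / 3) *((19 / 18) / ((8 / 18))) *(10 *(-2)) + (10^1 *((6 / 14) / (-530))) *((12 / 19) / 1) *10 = -8707675 / 42294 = -205.88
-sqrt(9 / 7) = -3*sqrt(7) / 7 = -1.13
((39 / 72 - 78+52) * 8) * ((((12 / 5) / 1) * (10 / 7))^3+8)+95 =-10025293 / 1029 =-9742.75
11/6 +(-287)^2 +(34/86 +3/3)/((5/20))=21253115/258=82376.41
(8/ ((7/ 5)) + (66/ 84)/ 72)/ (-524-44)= -5771/ 572544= -0.01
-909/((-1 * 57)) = 15.95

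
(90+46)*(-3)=-408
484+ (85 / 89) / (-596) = 25673211 / 53044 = 484.00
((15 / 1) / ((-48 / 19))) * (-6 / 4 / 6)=95 / 64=1.48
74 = 74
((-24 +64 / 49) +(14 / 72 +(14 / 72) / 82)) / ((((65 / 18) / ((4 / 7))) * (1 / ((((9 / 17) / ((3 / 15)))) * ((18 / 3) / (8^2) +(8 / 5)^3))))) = -98165490561 / 2486338400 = -39.48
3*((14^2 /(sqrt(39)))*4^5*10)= 2007040*sqrt(39) /13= 964150.83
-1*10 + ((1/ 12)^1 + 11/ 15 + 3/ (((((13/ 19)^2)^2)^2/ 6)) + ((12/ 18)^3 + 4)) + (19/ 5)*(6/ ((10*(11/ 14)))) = 372.78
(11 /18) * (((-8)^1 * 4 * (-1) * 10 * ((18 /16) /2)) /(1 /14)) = 1540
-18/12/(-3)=1/2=0.50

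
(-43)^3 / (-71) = 79507 / 71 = 1119.82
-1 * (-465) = 465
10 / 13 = 0.77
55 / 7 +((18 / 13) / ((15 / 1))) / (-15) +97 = 238536 / 2275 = 104.85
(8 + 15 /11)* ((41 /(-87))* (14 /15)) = -59122 /14355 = -4.12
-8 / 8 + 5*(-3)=-16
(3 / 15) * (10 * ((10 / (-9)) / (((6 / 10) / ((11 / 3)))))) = -1100 / 81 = -13.58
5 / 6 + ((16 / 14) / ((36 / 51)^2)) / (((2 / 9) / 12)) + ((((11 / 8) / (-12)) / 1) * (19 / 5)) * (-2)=210943 / 1680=125.56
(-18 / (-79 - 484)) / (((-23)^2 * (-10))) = -9 / 1489135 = -0.00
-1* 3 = -3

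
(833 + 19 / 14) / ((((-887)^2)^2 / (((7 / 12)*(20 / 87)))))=58405 / 323120849786442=0.00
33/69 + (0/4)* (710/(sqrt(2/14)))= 11/23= 0.48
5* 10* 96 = 4800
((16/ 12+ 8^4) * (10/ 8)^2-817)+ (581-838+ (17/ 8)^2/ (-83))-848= 71393741/ 15936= 4480.03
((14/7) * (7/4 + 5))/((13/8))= 108/13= 8.31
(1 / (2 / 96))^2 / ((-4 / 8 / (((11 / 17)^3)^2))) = -8163353088 / 24137569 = -338.20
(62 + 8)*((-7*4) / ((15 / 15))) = -1960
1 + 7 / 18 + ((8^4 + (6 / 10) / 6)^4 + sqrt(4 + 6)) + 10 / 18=sqrt(10) + 25335221895720151969 / 90000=281502465508004.85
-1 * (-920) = 920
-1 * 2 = -2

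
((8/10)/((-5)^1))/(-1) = 4/25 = 0.16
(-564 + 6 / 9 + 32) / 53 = -10.03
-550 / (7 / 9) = -707.14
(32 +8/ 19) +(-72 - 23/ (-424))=-318411/ 8056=-39.52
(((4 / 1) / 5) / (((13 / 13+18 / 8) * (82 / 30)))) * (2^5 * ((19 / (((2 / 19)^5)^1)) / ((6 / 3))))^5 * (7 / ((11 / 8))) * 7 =135514371323550786446759597410688776519788 / 5863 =23113486495574072394125810000000000000.00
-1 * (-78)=78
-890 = -890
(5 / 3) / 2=5 / 6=0.83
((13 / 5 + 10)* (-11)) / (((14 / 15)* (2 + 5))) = -297 / 14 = -21.21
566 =566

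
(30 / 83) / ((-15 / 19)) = -38 / 83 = -0.46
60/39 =20/13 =1.54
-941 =-941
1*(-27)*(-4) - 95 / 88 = 9409 / 88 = 106.92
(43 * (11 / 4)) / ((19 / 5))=2365 / 76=31.12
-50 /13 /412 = -25 /2678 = -0.01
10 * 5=50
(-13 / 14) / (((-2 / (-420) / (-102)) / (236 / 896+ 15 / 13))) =3157155 / 112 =28188.88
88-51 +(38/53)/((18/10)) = 17839/477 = 37.40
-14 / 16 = -7 / 8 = -0.88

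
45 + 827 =872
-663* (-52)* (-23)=-792948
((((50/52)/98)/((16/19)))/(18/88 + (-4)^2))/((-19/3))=-825/7266896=-0.00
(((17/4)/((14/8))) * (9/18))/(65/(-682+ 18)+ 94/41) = 231404/418257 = 0.55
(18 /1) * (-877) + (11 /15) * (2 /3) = -710348 /45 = -15785.51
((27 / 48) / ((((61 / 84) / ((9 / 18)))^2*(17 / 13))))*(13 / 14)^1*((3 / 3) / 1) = 0.19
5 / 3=1.67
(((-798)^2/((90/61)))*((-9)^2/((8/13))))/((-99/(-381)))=218635798.79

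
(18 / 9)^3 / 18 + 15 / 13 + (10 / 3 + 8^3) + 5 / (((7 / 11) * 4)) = 1699903 / 3276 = 518.90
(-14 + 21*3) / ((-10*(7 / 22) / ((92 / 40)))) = -1771 / 50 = -35.42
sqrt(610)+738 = 762.70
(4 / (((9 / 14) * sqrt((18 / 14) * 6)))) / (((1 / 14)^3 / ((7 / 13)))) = 537824 * sqrt(42) / 1053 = 3310.06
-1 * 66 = -66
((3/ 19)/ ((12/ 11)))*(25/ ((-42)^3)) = -275/ 5630688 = -0.00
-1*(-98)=98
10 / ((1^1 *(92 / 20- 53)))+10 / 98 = -620 / 5929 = -0.10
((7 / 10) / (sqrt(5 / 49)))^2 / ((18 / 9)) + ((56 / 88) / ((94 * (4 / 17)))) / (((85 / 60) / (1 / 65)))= 2.40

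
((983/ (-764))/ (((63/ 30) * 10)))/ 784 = -983/ 12578496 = -0.00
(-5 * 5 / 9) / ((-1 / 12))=100 / 3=33.33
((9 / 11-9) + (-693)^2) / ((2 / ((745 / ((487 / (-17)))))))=-66904749585 / 10714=-6244609.82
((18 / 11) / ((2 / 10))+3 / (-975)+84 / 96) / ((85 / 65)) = 258937 / 37400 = 6.92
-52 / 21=-2.48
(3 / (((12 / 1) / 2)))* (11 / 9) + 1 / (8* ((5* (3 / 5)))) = 47 / 72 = 0.65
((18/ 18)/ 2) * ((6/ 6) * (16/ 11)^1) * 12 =96/ 11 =8.73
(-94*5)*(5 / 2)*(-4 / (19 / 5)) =1236.84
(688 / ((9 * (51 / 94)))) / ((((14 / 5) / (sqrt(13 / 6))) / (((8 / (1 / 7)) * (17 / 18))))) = 323360 * sqrt(78) / 729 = 3917.47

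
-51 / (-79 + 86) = -51 / 7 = -7.29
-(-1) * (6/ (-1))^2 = 36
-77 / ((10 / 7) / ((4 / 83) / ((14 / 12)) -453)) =20264013 / 830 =24414.47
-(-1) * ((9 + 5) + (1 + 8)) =23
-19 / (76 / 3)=-3 / 4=-0.75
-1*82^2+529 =-6195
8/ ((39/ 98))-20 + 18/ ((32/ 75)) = 26389/ 624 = 42.29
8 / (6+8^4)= 4 / 2051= 0.00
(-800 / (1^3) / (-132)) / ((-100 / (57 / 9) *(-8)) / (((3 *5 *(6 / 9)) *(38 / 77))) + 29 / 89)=6425800 / 27483357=0.23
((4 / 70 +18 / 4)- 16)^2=641601 / 4900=130.94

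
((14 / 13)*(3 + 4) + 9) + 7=306 / 13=23.54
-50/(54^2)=-25/1458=-0.02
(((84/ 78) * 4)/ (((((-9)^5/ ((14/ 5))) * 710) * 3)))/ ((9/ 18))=-784/ 4087667025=-0.00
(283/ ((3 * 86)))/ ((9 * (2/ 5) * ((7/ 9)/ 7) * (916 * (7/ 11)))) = 15565/ 3308592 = 0.00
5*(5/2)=25/2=12.50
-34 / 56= -0.61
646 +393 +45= 1084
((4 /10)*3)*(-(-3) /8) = 9 /20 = 0.45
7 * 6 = 42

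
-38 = -38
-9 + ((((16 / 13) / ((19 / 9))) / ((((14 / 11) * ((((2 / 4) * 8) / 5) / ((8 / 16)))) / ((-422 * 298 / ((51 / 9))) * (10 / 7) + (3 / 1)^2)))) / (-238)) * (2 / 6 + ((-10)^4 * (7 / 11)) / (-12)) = -989865765657 / 48968738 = -20214.24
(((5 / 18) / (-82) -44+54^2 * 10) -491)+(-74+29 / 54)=126426191 / 4428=28551.53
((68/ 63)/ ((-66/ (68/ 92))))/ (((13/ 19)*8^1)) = -5491/ 2486484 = -0.00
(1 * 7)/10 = 7/10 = 0.70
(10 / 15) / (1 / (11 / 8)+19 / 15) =110 / 329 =0.33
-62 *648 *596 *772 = -18485459712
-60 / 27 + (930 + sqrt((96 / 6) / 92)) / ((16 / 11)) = 11* sqrt(23) / 184 + 45875 / 72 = 637.44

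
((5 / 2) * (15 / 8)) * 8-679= -1283 / 2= -641.50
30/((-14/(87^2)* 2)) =-8109.64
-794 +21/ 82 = -65087/ 82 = -793.74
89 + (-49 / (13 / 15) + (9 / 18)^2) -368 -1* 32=-19099 / 52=-367.29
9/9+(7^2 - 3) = 47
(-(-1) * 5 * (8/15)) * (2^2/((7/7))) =32/3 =10.67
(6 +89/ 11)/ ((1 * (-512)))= -155/ 5632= -0.03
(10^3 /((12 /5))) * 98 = 122500 /3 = 40833.33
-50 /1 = -50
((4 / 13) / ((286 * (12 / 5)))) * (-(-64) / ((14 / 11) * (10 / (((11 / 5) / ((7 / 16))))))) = 0.01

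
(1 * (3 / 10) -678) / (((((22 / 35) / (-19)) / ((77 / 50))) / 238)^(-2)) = -67770 / 12274202521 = -0.00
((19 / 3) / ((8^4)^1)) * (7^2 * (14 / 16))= 6517 / 98304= 0.07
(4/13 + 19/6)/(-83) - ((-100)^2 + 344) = -66967327/6474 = -10344.04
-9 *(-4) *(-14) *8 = -4032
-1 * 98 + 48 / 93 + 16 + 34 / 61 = -153032 / 1891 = -80.93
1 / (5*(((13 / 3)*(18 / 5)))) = 0.01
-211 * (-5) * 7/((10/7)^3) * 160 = 2026444/5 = 405288.80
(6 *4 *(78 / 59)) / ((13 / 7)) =1008 / 59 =17.08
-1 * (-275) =275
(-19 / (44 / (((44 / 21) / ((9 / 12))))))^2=5776 / 3969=1.46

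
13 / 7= 1.86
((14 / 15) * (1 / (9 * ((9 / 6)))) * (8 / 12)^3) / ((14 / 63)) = 0.09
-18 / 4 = -9 / 2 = -4.50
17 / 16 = 1.06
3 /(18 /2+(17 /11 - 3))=33 /83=0.40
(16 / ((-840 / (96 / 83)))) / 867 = -64 / 2518635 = -0.00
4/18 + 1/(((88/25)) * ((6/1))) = 427/1584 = 0.27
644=644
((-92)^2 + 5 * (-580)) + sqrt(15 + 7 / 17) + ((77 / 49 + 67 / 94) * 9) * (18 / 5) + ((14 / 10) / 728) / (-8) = sqrt(4454) / 17 + 7716402807 / 1368640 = 5641.93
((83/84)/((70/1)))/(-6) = -83/35280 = -0.00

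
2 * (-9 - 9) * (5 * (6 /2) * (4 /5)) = -432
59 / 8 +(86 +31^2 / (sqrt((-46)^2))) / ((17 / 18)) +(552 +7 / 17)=2105037 / 3128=672.97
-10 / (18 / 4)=-20 / 9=-2.22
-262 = -262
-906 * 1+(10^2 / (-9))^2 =-63386 / 81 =-782.54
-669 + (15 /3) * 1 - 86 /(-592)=-196501 /296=-663.85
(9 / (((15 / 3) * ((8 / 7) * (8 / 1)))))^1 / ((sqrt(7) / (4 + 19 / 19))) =9 * sqrt(7) / 64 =0.37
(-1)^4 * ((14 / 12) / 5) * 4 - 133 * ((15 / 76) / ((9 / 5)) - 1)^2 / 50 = -160783 / 136800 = -1.18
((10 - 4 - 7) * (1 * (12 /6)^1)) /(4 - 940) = 1 /468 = 0.00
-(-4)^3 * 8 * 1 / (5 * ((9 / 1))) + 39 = 2267 / 45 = 50.38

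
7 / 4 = 1.75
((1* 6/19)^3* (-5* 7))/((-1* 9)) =840/6859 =0.12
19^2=361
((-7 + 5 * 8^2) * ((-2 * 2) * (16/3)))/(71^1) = -20032/213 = -94.05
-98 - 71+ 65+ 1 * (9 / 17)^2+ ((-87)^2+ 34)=7499.28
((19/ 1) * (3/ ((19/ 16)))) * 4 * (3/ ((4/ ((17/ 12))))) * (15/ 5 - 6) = -612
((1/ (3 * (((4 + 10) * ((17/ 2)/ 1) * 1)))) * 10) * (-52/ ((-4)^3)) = 65/ 2856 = 0.02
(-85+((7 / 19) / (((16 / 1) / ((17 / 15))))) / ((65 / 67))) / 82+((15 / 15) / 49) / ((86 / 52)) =-52435034089 / 51210213600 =-1.02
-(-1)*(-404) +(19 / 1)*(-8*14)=-2532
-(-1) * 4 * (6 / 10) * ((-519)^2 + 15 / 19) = 61414488 / 95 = 646468.29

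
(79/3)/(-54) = -79/162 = -0.49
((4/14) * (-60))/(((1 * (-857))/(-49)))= -840/857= -0.98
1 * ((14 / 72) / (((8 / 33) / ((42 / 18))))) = 539 / 288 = 1.87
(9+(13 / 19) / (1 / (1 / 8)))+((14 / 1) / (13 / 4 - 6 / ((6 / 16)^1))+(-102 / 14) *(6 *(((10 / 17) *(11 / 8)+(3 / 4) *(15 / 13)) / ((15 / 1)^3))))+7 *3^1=510835093 / 17635800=28.97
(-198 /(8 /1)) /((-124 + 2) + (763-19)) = -99 /2488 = -0.04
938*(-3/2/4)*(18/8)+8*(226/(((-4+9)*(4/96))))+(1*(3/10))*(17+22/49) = 30937413/3920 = 7892.20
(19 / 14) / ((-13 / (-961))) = 18259 / 182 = 100.32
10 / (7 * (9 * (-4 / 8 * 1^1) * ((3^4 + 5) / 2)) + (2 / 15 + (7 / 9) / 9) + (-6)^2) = -8100 / 1067807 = -0.01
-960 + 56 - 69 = -973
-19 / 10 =-1.90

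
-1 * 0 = 0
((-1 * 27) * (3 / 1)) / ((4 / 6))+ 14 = -215 / 2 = -107.50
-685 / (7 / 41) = -4012.14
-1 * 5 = -5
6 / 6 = 1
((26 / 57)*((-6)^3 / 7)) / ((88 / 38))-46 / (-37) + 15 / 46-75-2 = -10682027 / 131054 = -81.51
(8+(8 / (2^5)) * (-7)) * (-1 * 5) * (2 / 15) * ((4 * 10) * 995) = -497500 / 3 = -165833.33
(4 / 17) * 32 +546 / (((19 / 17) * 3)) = 55030 / 323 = 170.37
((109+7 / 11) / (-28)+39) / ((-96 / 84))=-5403 / 176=-30.70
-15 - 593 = -608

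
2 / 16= 1 / 8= 0.12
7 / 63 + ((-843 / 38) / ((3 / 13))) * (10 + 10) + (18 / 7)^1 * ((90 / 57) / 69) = -52927291 / 27531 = -1922.46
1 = 1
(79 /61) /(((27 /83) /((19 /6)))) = 124583 /9882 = 12.61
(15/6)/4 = 5/8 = 0.62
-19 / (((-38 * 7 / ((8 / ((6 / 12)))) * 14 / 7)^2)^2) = -256 / 16468459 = -0.00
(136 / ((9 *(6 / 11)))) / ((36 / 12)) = 748 / 81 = 9.23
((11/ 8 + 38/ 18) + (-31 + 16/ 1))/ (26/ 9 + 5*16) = -829/ 5968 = -0.14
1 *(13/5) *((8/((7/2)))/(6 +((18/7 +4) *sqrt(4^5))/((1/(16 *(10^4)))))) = 104/588800105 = 0.00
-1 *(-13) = 13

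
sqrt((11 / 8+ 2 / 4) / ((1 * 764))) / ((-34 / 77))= -77 * sqrt(5730) / 51952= -0.11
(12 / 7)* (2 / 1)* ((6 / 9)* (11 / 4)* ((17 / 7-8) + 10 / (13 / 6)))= -3828 / 637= -6.01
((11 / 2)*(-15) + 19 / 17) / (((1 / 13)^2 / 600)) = -140286900 / 17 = -8252170.59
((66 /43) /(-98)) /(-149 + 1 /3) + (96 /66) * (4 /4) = 15036641 /10336942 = 1.45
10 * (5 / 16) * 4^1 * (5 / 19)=125 / 38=3.29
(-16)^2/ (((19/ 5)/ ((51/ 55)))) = 13056/ 209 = 62.47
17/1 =17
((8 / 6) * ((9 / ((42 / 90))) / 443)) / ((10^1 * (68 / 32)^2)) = 1152 / 896189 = 0.00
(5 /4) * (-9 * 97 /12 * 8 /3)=-485 /2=-242.50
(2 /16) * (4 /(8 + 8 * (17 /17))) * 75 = 75 /32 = 2.34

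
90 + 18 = 108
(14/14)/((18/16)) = 8/9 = 0.89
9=9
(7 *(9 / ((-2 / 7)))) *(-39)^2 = -670761 / 2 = -335380.50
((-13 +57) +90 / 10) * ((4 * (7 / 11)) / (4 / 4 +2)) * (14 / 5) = 20776 / 165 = 125.92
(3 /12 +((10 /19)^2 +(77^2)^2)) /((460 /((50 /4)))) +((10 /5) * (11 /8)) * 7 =253810074473 /265696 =955264.94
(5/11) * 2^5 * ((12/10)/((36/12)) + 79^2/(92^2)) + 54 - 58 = 72990/5819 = 12.54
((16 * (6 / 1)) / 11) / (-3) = -32 / 11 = -2.91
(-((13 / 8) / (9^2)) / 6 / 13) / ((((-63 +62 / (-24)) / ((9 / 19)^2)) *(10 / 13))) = 13 / 11364280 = 0.00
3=3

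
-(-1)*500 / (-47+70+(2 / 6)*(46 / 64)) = 48000 / 2231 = 21.52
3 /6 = 1 /2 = 0.50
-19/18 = -1.06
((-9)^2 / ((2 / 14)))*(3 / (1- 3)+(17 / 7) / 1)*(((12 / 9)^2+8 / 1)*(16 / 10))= 41184 / 5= 8236.80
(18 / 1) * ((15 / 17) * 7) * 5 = 9450 / 17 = 555.88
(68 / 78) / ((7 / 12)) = 136 / 91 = 1.49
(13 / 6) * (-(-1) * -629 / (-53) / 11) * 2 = 8177 / 1749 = 4.68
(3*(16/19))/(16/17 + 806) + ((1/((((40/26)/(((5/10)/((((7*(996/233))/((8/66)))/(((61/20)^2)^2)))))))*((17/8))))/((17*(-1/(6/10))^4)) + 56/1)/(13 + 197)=6818851814025217481821/25273789451295000000000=0.27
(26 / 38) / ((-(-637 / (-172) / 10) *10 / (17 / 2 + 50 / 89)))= -1.67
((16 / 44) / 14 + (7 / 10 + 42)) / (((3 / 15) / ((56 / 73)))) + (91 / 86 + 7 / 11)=11434275 / 69058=165.57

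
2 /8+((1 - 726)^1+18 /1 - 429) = -4543 /4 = -1135.75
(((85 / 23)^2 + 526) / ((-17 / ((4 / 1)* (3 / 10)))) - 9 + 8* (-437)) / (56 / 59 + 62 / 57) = -535777014237 / 308010250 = -1739.48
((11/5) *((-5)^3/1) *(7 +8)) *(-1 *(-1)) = -4125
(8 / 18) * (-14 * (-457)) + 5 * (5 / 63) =59723 / 21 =2843.95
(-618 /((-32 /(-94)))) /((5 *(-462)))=4841 /6160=0.79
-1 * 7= -7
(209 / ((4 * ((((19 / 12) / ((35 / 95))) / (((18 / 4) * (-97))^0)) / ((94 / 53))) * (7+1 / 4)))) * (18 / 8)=195426 / 29203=6.69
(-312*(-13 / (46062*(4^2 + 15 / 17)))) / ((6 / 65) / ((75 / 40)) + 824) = 0.00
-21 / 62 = -0.34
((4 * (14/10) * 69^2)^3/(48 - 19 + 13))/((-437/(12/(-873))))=14193676.43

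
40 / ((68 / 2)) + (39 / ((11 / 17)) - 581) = -97156 / 187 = -519.55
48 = 48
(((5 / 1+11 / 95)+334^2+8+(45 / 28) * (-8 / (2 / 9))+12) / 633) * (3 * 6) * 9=4004800218 / 140315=28541.50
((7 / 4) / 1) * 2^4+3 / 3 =29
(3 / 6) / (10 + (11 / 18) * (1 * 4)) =9 / 224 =0.04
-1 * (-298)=298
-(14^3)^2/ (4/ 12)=-22588608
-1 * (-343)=343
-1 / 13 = -0.08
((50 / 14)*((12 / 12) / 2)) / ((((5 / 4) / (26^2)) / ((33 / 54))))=37180 / 63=590.16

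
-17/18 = -0.94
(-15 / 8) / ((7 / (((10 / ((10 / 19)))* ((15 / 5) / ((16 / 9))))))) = -7695 / 896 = -8.59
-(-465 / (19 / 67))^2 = -970634025 / 361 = -2688736.91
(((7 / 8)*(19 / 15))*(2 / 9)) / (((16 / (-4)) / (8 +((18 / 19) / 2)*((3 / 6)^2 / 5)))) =-21343 / 43200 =-0.49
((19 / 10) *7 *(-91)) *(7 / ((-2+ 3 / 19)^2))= -624169 / 250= -2496.68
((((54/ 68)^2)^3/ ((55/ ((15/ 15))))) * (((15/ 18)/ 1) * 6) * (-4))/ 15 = -129140163/ 21241060720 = -0.01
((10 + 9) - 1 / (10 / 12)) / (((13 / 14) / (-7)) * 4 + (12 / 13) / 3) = -56693 / 710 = -79.85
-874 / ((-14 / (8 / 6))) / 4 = 437 / 21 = 20.81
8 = 8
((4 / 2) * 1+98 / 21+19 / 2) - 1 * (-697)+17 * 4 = 4687 / 6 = 781.17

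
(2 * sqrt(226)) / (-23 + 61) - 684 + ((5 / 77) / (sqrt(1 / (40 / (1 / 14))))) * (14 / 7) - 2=-686 + sqrt(226) / 19 + 40 * sqrt(35) / 77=-682.14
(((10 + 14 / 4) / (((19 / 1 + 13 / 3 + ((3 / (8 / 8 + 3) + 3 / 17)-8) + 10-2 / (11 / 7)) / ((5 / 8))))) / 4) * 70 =2650725 / 448568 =5.91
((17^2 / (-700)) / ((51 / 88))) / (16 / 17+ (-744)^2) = -3179 / 2470158600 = -0.00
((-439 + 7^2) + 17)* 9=-3357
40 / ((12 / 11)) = 110 / 3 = 36.67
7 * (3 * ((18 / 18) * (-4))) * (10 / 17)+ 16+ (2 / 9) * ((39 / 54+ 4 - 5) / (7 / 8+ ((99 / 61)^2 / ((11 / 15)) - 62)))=-78793024912 / 2358317673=-33.41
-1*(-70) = 70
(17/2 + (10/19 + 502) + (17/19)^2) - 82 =310335/722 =429.83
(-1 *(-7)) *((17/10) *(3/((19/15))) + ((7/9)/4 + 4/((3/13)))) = 103201/684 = 150.88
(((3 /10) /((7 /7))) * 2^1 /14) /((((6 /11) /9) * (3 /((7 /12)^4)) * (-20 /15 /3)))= -3773 /61440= -0.06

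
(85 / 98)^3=614125 / 941192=0.65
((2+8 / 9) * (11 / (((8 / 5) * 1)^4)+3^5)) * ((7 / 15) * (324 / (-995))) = -273601419 / 2547200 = -107.41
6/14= 3/7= 0.43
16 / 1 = 16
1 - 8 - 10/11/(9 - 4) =-79/11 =-7.18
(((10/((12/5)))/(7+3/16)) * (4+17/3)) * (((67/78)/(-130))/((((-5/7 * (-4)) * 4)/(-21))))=95207/1399320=0.07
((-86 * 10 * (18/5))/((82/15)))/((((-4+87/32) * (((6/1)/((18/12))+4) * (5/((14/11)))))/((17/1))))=4421088/18491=239.09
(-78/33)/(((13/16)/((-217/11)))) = 6944/121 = 57.39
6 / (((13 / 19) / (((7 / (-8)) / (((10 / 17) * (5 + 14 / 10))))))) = -6783 / 3328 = -2.04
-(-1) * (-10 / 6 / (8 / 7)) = -35 / 24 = -1.46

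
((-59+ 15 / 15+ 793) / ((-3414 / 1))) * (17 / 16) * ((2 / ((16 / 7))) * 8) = -29155 / 18208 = -1.60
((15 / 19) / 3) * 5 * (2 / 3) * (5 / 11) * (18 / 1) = 1500 / 209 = 7.18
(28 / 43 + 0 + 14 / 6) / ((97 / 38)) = 14630 / 12513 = 1.17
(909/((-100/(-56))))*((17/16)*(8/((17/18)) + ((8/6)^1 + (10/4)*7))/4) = 1181397/320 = 3691.87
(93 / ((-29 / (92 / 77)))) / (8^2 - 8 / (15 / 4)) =-32085 / 518056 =-0.06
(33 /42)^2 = 121 /196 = 0.62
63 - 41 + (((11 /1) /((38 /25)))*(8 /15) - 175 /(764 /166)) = -264857 /21774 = -12.16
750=750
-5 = -5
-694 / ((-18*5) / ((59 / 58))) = 7.84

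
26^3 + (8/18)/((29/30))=1529152/87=17576.46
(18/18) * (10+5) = 15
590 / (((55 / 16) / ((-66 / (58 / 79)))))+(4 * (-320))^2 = 47066144 / 29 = 1622970.48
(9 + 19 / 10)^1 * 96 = 1046.40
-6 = -6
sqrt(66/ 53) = sqrt(3498)/ 53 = 1.12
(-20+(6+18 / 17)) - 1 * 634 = -10998 / 17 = -646.94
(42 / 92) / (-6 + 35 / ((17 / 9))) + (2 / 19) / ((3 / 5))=39443 / 186162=0.21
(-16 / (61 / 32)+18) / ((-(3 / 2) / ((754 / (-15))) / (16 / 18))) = 286.16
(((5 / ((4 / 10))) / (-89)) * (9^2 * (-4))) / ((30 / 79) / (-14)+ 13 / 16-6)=-35834400 / 4106371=-8.73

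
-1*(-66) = 66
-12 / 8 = -1.50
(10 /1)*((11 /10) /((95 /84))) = 924 /95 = 9.73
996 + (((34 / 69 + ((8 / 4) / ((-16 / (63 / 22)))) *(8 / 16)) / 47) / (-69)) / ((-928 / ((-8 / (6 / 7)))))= 54601840311197 / 54821124864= 996.00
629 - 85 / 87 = 628.02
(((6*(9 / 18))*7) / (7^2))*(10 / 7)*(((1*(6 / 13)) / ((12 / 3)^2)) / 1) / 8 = 45 / 20384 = 0.00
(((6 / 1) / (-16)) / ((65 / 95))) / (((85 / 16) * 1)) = -114 / 1105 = -0.10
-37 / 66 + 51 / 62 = 268 / 1023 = 0.26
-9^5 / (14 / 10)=-42177.86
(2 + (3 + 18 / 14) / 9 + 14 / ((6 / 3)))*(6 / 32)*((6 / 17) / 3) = 199 / 952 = 0.21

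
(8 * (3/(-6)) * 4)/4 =-4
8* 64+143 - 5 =650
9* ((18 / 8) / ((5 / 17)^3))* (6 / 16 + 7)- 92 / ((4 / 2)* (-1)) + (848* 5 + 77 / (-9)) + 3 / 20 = 365306443 / 36000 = 10147.40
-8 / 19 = -0.42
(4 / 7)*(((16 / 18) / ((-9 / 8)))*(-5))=1280 / 567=2.26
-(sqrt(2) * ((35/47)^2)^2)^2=-4503750781250/23811286661761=-0.19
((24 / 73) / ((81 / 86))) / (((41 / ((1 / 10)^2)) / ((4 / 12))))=172 / 6060825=0.00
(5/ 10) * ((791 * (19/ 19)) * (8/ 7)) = 452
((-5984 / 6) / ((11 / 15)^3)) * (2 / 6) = -102000 / 121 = -842.98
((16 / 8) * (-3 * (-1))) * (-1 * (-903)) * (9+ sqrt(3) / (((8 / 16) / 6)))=48762+ 65016 * sqrt(3)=161373.02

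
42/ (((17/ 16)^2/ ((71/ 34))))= 77.69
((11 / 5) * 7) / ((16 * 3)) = 77 / 240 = 0.32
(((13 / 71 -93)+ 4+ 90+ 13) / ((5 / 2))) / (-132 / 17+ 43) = 34238 / 212645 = 0.16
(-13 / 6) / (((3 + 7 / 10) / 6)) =-130 / 37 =-3.51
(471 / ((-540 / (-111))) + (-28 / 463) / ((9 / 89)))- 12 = 7018781 / 83340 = 84.22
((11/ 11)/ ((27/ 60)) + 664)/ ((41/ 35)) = 568.73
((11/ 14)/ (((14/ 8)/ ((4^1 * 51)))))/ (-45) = -2.04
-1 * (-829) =829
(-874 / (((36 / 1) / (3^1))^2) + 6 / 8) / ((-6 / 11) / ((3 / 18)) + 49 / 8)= -1.86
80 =80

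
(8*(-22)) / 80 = -11 / 5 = -2.20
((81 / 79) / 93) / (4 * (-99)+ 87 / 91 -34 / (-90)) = -110565 / 3957970942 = -0.00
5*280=1400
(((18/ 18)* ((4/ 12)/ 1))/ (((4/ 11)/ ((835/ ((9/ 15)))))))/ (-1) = -45925/ 36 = -1275.69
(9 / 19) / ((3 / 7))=21 / 19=1.11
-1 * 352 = -352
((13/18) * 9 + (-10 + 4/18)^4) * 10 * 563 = 337868587475/6561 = 51496507.77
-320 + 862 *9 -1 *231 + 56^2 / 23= 168897 / 23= 7343.35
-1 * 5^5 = -3125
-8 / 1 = -8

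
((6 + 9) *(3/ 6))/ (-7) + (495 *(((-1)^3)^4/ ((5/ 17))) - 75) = 22497/ 14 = 1606.93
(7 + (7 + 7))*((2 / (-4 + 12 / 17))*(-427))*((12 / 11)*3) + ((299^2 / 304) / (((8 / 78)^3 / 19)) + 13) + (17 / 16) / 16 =58535801121 / 11264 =5196715.30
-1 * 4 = -4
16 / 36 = 4 / 9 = 0.44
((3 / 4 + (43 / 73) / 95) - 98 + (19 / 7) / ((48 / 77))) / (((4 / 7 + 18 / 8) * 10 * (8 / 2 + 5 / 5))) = -0.66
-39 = -39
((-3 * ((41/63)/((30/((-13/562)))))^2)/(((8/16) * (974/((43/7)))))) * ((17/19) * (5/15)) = -207669059/73076349071300400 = -0.00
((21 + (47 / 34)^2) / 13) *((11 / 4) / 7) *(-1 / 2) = -291335 / 841568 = -0.35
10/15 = 2/3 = 0.67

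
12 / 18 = 2 / 3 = 0.67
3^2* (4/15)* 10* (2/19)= 48/19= 2.53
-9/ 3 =-3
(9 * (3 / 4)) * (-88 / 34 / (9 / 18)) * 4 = -2376 / 17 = -139.76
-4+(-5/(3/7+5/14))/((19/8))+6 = -142/209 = -0.68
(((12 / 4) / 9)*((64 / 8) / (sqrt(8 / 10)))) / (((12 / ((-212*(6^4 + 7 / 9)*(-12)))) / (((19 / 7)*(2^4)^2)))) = 48139046912*sqrt(5) / 189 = 569535350.62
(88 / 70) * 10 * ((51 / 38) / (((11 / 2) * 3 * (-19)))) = -136 / 2527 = -0.05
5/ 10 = 1/ 2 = 0.50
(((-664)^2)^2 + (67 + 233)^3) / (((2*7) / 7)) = 97208141408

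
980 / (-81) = -980 / 81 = -12.10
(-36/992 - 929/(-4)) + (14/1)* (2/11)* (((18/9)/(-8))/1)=631743/2728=231.58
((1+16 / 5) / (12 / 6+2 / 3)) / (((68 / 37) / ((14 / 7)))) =2331 / 1360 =1.71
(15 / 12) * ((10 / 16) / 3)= 25 / 96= 0.26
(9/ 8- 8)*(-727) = 39985/ 8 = 4998.12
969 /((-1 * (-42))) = 323 /14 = 23.07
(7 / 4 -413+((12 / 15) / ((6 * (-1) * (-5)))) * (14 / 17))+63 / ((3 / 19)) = -62363 / 5100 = -12.23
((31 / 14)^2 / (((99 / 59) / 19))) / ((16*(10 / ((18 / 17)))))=1077281 / 2932160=0.37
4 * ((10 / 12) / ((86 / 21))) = 35 / 43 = 0.81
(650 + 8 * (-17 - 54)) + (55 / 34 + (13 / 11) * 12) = 36577 / 374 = 97.80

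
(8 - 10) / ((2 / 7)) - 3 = -10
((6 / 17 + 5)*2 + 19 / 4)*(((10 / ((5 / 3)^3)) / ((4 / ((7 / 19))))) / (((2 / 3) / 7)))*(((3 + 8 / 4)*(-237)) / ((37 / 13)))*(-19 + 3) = 12852141939 / 59755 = 215080.61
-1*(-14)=14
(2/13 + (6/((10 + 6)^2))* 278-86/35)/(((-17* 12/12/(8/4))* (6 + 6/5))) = -122663/1782144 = -0.07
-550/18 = -275/9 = -30.56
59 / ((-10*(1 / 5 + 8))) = -59 / 82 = -0.72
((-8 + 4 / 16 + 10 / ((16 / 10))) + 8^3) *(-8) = -4084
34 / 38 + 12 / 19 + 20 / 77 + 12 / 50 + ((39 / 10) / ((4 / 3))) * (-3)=-1974741 / 292600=-6.75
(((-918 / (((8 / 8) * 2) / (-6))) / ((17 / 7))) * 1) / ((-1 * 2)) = -567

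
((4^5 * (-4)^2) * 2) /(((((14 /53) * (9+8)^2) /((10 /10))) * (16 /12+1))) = 2605056 /14161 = 183.96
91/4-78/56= 299/14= 21.36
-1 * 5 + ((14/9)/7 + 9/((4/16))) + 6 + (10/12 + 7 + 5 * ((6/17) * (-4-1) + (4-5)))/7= 77897/2142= 36.37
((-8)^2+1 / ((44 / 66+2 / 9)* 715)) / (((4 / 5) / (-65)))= -1830445 / 352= -5200.13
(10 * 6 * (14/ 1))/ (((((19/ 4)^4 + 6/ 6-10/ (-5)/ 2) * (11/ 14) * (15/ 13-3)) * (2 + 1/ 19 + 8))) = -30983680/ 274880133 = -0.11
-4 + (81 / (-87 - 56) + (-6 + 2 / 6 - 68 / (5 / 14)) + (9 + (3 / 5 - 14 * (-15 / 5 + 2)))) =-379736 / 2145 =-177.03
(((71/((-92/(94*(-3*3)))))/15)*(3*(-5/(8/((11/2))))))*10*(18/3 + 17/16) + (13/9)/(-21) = -31701.00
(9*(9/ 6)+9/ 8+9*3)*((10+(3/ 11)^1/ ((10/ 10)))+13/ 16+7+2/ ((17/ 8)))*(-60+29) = -24551.20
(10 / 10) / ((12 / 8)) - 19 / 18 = -7 / 18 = -0.39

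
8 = 8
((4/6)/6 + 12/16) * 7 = 217/36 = 6.03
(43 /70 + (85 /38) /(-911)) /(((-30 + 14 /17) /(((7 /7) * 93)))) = -1.95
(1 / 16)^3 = 1 / 4096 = 0.00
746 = 746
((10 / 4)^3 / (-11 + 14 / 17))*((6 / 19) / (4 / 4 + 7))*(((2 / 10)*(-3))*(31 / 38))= 118575 / 3996992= 0.03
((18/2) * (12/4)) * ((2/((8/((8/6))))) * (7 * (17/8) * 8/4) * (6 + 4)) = 5355/2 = 2677.50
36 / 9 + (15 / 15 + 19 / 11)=74 / 11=6.73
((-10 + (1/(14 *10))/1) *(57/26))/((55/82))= -3269463/100100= -32.66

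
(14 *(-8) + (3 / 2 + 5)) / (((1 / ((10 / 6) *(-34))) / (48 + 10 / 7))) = 295500.48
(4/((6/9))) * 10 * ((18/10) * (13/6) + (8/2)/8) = 264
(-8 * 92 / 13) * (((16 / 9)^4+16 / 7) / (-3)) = 414903808 / 1791153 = 231.64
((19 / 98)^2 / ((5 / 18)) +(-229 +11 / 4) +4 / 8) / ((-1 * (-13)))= -10834017 / 624260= -17.35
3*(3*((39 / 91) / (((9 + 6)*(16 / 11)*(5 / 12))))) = 297 / 700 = 0.42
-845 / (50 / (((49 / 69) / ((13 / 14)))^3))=-161414428 / 21353085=-7.56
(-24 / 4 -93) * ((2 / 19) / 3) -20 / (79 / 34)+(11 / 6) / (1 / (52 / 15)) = -386744 / 67545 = -5.73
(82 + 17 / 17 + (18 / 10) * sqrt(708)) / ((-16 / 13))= -1079 / 16-117 * sqrt(177) / 40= -106.35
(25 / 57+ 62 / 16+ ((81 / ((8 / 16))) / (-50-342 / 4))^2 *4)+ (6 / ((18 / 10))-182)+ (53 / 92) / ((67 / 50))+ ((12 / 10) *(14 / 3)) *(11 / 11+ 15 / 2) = -31120279454837 / 258033484680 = -120.61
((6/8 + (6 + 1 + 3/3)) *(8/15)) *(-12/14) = -4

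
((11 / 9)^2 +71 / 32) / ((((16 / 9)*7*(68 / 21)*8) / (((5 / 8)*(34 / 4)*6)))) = 48115 / 131072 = 0.37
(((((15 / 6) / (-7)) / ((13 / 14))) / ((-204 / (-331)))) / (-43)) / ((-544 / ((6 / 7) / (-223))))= 1655 / 16139591104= 0.00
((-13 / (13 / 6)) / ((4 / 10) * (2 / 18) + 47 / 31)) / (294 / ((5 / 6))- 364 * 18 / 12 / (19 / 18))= 1425 / 60956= 0.02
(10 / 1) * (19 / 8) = 95 / 4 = 23.75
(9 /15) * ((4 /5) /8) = 3 /50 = 0.06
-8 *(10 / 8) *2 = -20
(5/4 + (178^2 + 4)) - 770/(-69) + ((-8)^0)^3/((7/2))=31700.70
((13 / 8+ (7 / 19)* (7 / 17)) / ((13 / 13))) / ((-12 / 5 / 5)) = -114775 / 31008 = -3.70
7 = 7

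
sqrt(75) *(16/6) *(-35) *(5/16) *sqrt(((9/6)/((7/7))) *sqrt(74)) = -875 *2^(3/4) *37^(1/4)/4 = -907.34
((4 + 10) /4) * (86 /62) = 301 /62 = 4.85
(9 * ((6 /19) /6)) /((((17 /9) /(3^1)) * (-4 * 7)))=-243 /9044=-0.03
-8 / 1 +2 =-6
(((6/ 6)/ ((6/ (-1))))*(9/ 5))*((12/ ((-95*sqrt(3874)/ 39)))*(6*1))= 162*sqrt(3874)/ 70775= 0.14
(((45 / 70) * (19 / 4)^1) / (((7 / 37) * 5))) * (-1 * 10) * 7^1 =-6327 / 28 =-225.96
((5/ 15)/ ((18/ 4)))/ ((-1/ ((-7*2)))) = 28/ 27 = 1.04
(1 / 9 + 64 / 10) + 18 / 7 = 9.08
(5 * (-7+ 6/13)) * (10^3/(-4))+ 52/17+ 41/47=84934583/10387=8177.01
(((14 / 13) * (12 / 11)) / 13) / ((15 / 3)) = 168 / 9295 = 0.02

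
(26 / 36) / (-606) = -0.00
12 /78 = 2 /13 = 0.15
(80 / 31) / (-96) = -5 / 186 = -0.03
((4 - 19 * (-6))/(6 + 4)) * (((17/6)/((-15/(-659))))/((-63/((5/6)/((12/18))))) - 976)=-261862001/22680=-11545.94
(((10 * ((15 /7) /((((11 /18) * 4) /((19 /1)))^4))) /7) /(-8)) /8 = -64127706075 /367313408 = -174.59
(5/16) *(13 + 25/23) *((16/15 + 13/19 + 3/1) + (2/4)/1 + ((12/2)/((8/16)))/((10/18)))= 413235/3496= 118.20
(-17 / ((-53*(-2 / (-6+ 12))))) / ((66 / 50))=-425 / 583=-0.73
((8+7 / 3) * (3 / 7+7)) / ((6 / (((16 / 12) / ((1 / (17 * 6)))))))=109616 / 63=1739.94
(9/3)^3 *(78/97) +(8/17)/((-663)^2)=15737450114/724849281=21.71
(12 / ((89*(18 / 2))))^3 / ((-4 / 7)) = -112 / 19034163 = -0.00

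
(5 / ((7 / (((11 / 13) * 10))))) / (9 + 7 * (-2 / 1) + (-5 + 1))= -550 / 819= -0.67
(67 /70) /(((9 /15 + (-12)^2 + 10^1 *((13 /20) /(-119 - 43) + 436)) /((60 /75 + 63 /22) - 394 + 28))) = -216303939 /2809493995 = -0.08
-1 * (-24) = 24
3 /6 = 1 /2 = 0.50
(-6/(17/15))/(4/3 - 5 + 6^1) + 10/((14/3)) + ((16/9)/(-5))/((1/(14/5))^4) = -73565939/3346875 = -21.98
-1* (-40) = 40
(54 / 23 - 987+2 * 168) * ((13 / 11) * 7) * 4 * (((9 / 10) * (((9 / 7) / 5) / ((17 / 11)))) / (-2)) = 15709707 / 9775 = 1607.13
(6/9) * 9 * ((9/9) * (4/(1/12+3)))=288/37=7.78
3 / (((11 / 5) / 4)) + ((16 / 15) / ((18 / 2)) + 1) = 9761 / 1485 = 6.57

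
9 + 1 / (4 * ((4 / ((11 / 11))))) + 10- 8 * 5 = -335 / 16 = -20.94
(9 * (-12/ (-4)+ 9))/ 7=108/ 7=15.43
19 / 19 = 1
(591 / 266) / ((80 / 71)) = 41961 / 21280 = 1.97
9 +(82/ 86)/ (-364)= 140827/ 15652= 9.00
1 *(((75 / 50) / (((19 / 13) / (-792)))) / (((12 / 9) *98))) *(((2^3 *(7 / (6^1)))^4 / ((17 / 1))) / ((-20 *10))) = 112112 / 8075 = 13.88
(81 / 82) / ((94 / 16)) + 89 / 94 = 4297 / 3854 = 1.11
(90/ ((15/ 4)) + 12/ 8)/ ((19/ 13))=663/ 38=17.45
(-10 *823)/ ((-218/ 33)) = 135795/ 109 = 1245.83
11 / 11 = 1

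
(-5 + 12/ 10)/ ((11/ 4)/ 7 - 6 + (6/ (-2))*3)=532/ 2045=0.26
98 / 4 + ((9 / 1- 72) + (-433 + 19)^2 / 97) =335323 / 194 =1728.47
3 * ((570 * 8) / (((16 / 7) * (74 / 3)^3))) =161595 / 405224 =0.40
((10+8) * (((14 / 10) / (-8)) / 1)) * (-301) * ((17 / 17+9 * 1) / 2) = 18963 / 4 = 4740.75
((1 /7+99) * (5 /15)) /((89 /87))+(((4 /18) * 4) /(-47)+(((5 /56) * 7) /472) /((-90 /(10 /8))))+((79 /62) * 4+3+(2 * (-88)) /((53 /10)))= 31282760222659 /4359801288192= 7.18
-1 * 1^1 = -1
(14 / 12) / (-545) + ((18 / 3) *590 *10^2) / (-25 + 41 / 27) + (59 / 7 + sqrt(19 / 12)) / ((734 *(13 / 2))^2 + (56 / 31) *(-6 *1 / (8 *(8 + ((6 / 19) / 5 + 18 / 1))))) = -95561741465260817653519 / 6338787977353599390 + 19189 *sqrt(57) / 2620730876109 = -15075.71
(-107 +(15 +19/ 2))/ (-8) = 165/ 16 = 10.31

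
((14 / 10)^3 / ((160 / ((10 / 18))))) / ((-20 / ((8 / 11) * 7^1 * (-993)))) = 794731 / 330000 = 2.41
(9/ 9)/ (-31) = -1/ 31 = -0.03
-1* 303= -303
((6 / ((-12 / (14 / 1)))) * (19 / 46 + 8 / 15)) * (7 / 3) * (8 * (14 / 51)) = -1791832 / 52785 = -33.95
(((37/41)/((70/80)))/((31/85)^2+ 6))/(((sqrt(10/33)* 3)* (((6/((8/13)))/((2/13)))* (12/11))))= 4704920* sqrt(330)/58028843691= 0.00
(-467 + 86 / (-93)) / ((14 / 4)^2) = -174068 / 4557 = -38.20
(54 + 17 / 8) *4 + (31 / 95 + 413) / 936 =224.94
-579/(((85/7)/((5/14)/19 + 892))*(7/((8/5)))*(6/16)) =-1465422752/56525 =-25925.21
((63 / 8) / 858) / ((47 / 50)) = 525 / 53768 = 0.01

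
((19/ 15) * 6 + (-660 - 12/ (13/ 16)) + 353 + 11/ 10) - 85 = -51749/ 130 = -398.07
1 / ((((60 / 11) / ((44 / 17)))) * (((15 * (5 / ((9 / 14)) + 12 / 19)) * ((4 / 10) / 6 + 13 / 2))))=6897 / 12039655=0.00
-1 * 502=-502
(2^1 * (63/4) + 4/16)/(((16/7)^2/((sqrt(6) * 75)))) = 466725 * sqrt(6)/1024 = 1116.44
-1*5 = -5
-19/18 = -1.06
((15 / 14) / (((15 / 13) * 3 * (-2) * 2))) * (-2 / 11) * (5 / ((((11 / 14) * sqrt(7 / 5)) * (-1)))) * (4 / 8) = -65 * sqrt(35) / 10164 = -0.04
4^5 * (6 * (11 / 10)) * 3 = 101376 / 5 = 20275.20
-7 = -7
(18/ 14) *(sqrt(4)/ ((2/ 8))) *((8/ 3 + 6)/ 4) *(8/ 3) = 416/ 7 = 59.43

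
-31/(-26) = 31/26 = 1.19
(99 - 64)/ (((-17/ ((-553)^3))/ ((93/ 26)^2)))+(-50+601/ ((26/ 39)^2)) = 12798217042253/ 2873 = 4454652642.62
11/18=0.61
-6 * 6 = -36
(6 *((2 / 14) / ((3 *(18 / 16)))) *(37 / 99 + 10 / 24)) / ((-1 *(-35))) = 1252 / 218295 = 0.01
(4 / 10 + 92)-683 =-2953 / 5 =-590.60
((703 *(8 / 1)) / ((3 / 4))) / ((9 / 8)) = 179968 / 27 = 6665.48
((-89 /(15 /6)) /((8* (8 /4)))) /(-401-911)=89 /52480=0.00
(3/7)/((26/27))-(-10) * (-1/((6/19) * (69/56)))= -951473/37674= -25.26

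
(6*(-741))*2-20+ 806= -8106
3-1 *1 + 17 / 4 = 25 / 4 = 6.25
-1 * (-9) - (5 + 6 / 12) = 7 / 2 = 3.50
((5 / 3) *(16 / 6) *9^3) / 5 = 648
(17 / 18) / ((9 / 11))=187 / 162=1.15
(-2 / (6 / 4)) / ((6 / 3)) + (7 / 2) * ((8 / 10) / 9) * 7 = 1.51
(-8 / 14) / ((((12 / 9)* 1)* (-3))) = 1 / 7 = 0.14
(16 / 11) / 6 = 8 / 33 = 0.24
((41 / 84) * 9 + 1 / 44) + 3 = 571 / 77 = 7.42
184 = 184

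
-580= -580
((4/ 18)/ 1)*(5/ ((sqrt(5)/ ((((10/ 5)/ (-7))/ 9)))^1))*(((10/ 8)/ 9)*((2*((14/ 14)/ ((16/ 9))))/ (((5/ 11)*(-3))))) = 11*sqrt(5)/ 13608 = 0.00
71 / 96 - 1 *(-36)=3527 / 96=36.74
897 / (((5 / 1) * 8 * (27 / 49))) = 14651 / 360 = 40.70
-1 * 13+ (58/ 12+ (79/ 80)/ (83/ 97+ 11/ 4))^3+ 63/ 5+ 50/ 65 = 1027076602361332487/ 7688652750792000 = 133.58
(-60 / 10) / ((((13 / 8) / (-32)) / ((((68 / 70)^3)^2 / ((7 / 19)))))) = 45083572076544 / 167282171875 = 269.51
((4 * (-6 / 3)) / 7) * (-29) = 232 / 7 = 33.14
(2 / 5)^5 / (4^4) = 1 / 25000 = 0.00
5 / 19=0.26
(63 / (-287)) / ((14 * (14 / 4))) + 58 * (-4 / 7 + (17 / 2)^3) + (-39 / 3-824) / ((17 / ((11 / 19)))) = 35557.60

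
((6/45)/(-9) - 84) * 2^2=-45368/135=-336.06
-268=-268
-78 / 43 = -1.81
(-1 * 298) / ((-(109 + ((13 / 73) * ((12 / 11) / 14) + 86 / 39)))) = 65327262 / 24381319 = 2.68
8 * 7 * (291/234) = 2716/39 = 69.64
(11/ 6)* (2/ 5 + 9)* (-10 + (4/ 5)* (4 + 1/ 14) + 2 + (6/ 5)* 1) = -32054/ 525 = -61.06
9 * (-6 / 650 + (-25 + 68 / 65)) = -70092 / 325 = -215.67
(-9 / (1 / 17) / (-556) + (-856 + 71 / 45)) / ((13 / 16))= -85483036 / 81315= -1051.26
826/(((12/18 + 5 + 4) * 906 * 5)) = 413/21895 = 0.02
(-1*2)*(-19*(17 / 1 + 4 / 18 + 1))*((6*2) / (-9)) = -24928 / 27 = -923.26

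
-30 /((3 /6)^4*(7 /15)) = -7200 /7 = -1028.57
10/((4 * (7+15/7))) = 35/128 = 0.27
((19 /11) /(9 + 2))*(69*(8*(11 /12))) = 874 /11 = 79.45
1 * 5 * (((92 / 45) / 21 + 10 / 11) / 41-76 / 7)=-4616798 / 85239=-54.16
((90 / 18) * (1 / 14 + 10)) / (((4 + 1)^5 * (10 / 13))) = 1833 / 87500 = 0.02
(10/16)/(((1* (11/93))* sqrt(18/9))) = 465* sqrt(2)/176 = 3.74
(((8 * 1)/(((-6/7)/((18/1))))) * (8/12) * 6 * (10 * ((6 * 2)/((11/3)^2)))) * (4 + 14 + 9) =-19595520/121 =-161946.45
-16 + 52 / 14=-86 / 7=-12.29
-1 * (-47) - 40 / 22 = 497 / 11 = 45.18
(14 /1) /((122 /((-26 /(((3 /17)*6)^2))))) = -26299 /9882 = -2.66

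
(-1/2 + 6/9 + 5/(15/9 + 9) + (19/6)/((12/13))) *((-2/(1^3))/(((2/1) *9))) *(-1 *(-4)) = -1171/648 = -1.81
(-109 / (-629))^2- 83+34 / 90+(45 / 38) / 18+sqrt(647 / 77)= -111665833843 / 1353092220+sqrt(49819) / 77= -79.63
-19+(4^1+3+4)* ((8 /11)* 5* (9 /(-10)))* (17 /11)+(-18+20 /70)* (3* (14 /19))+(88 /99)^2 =-1913047 /16929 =-113.00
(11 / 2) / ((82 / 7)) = 77 / 164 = 0.47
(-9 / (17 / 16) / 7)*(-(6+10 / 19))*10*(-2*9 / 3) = -1071360 / 2261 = -473.84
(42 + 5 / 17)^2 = 516961 / 289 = 1788.79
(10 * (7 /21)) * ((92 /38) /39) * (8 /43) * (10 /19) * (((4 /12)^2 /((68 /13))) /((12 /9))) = 2300 /7125057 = 0.00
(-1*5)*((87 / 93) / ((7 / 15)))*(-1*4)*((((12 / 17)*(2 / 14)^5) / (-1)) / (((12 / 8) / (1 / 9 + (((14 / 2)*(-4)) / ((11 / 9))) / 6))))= 8514400 / 2046033759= 0.00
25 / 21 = 1.19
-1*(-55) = 55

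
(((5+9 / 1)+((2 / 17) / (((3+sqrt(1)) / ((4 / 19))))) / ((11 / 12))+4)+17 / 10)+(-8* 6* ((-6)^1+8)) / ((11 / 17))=-4571179 / 35530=-128.66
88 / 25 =3.52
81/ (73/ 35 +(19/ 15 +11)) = 8505/ 1507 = 5.64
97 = 97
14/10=7/5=1.40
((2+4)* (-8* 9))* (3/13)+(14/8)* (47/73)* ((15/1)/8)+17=-2447045/30368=-80.58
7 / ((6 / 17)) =119 / 6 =19.83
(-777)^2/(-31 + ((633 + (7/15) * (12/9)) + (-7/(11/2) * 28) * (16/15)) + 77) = 42692265/45371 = 940.96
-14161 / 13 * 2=-28322 / 13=-2178.62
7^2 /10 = 49 /10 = 4.90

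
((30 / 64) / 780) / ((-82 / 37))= -37 / 136448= -0.00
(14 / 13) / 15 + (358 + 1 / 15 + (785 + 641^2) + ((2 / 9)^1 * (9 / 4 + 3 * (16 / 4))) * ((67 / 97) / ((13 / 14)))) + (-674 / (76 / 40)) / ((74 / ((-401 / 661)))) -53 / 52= 14486059185786743 / 35157915780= 412028.38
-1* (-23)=23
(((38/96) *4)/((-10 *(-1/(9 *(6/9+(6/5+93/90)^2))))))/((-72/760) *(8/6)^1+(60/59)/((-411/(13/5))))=-14849513707/244646400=-60.70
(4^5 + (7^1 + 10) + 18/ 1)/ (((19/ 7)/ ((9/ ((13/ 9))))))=600453/ 247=2430.98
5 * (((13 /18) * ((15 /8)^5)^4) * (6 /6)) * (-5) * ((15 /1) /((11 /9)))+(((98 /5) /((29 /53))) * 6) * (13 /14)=-235053351116170314618054134139 /3677819599695841853440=-63911060.55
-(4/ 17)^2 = -0.06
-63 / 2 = -31.50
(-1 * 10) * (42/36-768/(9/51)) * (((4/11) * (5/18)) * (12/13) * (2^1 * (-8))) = -83536000/1287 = -64907.54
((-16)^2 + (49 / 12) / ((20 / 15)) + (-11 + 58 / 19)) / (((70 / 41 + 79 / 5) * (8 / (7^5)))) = 2711557345 / 89984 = 30133.77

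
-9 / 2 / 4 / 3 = -3 / 8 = -0.38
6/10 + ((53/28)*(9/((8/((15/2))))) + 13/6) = 125917/6720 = 18.74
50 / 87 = 0.57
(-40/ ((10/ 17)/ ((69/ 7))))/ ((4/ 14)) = -2346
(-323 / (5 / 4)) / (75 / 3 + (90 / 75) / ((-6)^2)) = -7752 / 751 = -10.32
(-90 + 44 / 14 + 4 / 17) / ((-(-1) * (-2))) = 5154 / 119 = 43.31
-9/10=-0.90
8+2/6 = 25/3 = 8.33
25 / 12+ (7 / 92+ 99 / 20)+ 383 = 538351 / 1380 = 390.11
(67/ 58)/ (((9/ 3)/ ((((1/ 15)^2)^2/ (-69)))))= -67/ 607803750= -0.00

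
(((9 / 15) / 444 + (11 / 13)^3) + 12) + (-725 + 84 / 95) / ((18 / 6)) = -21199506067 / 92669460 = -228.76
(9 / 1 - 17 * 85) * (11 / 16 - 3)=3320.75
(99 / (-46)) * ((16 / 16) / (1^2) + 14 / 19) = -3267 / 874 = -3.74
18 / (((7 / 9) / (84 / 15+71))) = 62046 / 35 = 1772.74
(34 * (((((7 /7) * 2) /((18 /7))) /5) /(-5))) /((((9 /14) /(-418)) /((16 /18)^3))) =713101312 /1476225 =483.06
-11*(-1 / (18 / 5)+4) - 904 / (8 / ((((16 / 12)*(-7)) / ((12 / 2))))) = 809 / 6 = 134.83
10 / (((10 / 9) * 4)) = 9 / 4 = 2.25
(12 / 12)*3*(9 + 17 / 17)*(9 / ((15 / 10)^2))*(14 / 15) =112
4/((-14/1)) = -2/7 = -0.29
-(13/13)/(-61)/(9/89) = 89/549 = 0.16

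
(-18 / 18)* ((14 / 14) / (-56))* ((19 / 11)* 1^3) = 19 / 616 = 0.03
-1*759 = -759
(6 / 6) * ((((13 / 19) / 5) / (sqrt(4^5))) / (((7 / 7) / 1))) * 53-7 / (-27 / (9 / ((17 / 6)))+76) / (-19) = 19051 / 82080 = 0.23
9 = 9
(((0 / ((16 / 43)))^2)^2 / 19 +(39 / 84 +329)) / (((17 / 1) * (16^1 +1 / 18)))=83025 / 68782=1.21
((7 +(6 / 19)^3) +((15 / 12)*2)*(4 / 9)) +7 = 934768 / 61731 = 15.14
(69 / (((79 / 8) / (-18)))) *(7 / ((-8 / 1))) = 8694 / 79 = 110.05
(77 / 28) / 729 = 11 / 2916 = 0.00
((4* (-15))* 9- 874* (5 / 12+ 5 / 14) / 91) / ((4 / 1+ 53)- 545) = 160945 / 143472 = 1.12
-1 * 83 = -83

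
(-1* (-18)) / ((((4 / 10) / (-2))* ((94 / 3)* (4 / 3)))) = -405 / 188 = -2.15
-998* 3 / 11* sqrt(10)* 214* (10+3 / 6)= -6727518* sqrt(10) / 11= -1934025.44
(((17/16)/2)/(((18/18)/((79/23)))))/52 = 1343/38272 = 0.04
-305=-305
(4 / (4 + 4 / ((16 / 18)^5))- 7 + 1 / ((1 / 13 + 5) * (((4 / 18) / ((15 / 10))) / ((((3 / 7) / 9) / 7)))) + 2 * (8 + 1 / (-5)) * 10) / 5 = 1075203585 / 35992264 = 29.87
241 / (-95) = -241 / 95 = -2.54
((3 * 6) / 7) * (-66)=-1188 / 7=-169.71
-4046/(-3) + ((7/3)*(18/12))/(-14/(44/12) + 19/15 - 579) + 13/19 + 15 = 1364.34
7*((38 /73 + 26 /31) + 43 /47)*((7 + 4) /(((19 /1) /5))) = 93124185 /2020859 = 46.08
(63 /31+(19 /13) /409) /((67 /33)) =11073480 /11043409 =1.00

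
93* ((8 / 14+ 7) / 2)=4929 / 14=352.07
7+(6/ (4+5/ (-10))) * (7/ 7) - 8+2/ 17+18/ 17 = 225/ 119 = 1.89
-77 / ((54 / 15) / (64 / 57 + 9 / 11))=-41.52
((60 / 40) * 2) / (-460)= -3 / 460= -0.01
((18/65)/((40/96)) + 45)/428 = 14841/139100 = 0.11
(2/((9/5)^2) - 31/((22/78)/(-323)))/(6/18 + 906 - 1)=31631617/806652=39.21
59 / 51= 1.16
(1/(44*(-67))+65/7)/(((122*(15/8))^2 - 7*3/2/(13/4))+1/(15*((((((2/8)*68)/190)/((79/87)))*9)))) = 397887460308/2242109481392935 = 0.00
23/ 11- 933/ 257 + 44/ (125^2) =-67875612/ 44171875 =-1.54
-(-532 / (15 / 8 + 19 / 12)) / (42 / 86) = 26144 / 83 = 314.99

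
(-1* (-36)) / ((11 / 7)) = 252 / 11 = 22.91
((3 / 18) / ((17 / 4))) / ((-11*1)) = -2 / 561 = -0.00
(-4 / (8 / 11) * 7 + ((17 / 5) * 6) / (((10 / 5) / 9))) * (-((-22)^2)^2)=-12485844.80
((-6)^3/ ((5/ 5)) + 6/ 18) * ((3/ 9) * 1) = -647/ 9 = -71.89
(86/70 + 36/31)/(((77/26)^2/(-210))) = -10517208/183799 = -57.22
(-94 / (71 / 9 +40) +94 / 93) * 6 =-76328 / 13361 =-5.71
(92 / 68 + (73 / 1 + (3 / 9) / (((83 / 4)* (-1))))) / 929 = 314668 / 3932457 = 0.08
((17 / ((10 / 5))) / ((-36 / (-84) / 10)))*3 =595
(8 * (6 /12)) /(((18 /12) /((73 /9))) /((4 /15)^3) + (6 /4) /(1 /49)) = 37376 /777909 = 0.05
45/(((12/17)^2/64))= 5780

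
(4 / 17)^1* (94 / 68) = 94 / 289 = 0.33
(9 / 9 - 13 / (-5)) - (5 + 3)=-22 / 5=-4.40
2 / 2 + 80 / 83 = 163 / 83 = 1.96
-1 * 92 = -92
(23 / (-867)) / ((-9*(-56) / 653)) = -15019 / 436968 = -0.03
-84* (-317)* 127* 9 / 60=2536317 / 5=507263.40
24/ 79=0.30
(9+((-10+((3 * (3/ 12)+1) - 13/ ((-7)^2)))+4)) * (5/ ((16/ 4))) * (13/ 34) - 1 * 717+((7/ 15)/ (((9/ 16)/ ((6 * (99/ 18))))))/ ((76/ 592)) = -11431862119/ 22790880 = -501.60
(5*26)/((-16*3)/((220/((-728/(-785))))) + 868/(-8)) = -11225500/9386447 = -1.20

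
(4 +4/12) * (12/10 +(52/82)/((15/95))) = 41704/1845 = 22.60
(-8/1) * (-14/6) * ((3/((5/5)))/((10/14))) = 392/5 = 78.40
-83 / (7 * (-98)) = 83 / 686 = 0.12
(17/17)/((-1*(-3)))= 1/3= 0.33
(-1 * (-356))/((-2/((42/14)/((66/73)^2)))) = -474281/726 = -653.28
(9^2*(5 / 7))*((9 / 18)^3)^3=405 / 3584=0.11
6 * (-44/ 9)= -88/ 3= -29.33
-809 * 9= -7281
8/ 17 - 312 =-5296/ 17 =-311.53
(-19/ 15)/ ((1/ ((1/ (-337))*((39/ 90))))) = 247/ 151650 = 0.00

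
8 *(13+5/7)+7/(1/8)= 1160/7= 165.71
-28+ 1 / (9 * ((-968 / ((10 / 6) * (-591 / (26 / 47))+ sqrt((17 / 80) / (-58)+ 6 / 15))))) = -6296041 / 226512 - sqrt(533310) / 10105920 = -27.80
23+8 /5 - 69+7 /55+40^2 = 17113 /11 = 1555.73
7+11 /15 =116 /15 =7.73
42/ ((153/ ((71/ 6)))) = 497/ 153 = 3.25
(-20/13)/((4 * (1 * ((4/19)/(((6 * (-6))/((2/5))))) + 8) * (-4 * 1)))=4275/355576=0.01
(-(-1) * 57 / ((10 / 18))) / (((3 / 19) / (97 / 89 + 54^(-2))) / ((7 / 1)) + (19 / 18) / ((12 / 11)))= 4169832801624 / 40165412645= 103.82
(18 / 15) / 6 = 1 / 5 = 0.20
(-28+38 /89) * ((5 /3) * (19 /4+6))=-87935 /178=-494.02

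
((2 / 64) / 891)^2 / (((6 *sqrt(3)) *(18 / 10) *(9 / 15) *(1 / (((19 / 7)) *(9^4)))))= 475 *sqrt(3) / 421521408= 0.00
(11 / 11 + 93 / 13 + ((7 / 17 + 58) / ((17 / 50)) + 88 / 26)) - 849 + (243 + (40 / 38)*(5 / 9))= -271162382 / 642447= -422.08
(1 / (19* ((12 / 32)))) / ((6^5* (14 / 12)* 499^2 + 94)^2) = 2 / 72714858959089589673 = 0.00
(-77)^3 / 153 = -2983.88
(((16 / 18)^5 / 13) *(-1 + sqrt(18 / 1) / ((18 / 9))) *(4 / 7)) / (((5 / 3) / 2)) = -262144 / 8955765 + 131072 *sqrt(2) / 2985255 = 0.03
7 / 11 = 0.64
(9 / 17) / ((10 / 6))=27 / 85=0.32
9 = 9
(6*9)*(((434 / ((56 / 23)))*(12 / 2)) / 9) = 6417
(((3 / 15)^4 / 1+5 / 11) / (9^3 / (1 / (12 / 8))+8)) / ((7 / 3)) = 2688 / 15145625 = 0.00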